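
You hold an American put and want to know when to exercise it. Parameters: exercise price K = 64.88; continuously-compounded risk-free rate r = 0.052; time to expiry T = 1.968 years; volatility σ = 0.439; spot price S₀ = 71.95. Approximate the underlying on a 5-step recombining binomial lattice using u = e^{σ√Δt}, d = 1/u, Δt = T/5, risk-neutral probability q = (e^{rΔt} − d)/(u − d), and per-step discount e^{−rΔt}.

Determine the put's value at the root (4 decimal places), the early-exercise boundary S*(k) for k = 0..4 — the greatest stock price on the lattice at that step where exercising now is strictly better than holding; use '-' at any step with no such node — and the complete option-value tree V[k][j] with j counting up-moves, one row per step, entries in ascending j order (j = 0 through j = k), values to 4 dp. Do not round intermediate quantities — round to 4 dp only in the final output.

params: Δt=0.39360 u=1.31708 d=0.75925 q=0.46865 e^(-rΔt)=0.97974
t_5 payoffs: 46.7262 33.3885 10.2516 0.0000 0.0000 0.0000
t_4: node(4,0) S=23.9101 payoff=40.9699 vs cont=39.6555 → 40.9699 [stop]  node(4,1) S=41.4769 payoff=23.4031 vs cont=22.0887 → 23.4031 [stop]  node(4,2) S=71.9500 payoff=0.0000 vs cont=5.3369 → 5.3369 [wait]  node(4,3) S=124.8118 payoff=0.0000 vs cont=0.0000 → 0.0000 [wait]  node(4,4) S=216.5113 payoff=0.0000 vs cont=0.0000 → 0.0000 [wait]  ⇒ S*(4)=41.4769
t_3: node(3,0) S=31.4915 payoff=33.3885 vs cont=32.0741 → 33.3885 [stop]  node(3,1) S=54.6284 payoff=10.2516 vs cont=14.6338 → 14.6338 [wait]  node(3,2) S=94.7640 payoff=0.0000 vs cont=2.7783 → 2.7783 [wait]  node(3,3) S=164.3873 payoff=0.0000 vs cont=0.0000 → 0.0000 [wait]  ⇒ S*(3)=31.4915
t_2: node(2,0) S=41.4769 payoff=23.4031 vs cont=24.1008 → 24.1008 [wait]  node(2,1) S=71.9500 payoff=0.0000 vs cont=8.8939 → 8.8939 [wait]  node(2,2) S=124.8118 payoff=0.0000 vs cont=1.4464 → 1.4464 [wait]  ⇒ S*(2)=-
t_1: node(1,0) S=54.6284 payoff=10.2516 vs cont=16.6303 → 16.6303 [wait]  node(1,1) S=94.7640 payoff=0.0000 vs cont=5.2942 → 5.2942 [wait]  ⇒ S*(1)=-
t_0: node(0,0) S=71.9500 payoff=0.0000 vs cont=11.0884 → 11.0884 [wait]  ⇒ S*(0)=-

price = 11.0884
boundary = - - - 31.4915 41.4769
tree:
11.0884
16.6303 5.2942
24.1008 8.8939 1.4464
33.3885 14.6338 2.7783 0.0000
40.9699 23.4031 5.3369 0.0000 0.0000
46.7262 33.3885 10.2516 0.0000 0.0000 0.0000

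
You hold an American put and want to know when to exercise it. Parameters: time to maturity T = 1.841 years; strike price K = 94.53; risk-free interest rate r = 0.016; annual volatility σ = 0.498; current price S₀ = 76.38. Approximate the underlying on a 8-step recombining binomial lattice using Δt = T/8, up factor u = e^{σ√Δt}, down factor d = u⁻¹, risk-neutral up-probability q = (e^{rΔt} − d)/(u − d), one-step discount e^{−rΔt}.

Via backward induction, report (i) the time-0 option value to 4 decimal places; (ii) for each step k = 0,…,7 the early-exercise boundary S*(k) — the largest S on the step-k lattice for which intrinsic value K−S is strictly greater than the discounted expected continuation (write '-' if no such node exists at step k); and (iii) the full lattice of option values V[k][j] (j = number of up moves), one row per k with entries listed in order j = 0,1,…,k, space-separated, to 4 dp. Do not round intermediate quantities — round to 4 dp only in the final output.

price = 31.8011
boundary = - - - 37.3013 29.3746 37.3013 47.3670 60.1489
tree:
31.8011
39.8613 22.1397
48.5203 29.5290 13.2248
57.2287 38.1987 19.0986 6.1024
65.1554 47.6989 26.8172 9.7531 1.6580
71.3976 57.2287 36.3591 15.2908 3.0159 0.0000
76.3133 65.1554 47.1630 23.3574 5.4857 0.0000 0.0000
80.1845 71.3976 57.2287 34.3811 9.9783 0.0000 0.0000 0.0000
83.2329 76.3133 65.1554 47.1630 18.1500 0.0000 0.0000 0.0000 0.0000

Δt=0.23012, u=1.26985, d=0.78750, q=0.44821, disc=e^(-rΔt)=0.99632
k=8 terminal: V=max(K-S,0) → 83.2329 76.3133 65.1554 47.1630 18.1500 0.0000 0.0000 0.0000 0.0000
k=7: j=0 S=14.3455 intr=80.1845 cont=79.8370 V=80.1845[EX]; j=1 S=23.1324 intr=71.3976 cont=71.0502 V=71.3976[EX]; j=2 S=37.3013 intr=57.2287 cont=56.8813 V=57.2287[EX]; j=3 S=60.1489 intr=34.3811 cont=34.0337 V=34.3811[EX]; j=4 S=96.9910 intr=0.0000 cont=9.9783 V=9.9783[hold]; j=5 S=156.3994 intr=0.0000 cont=0.0000 V=0.0000[hold]; j=6 S=252.1962 intr=0.0000 cont=0.0000 V=0.0000[hold]; j=7 S=406.6700 intr=0.0000 cont=0.0000 V=0.0000[hold]  S*(7)=60.1489
k=6: j=0 S=18.2167 intr=76.3133 cont=75.9659 V=76.3133[EX]; j=1 S=29.3746 intr=65.1554 cont=64.8079 V=65.1554[EX]; j=2 S=47.3670 intr=47.1630 cont=46.8156 V=47.1630[EX]; j=3 S=76.3800 intr=18.1500 cont=23.3574 V=23.3574[hold]; j=4 S=123.1638 intr=0.0000 cont=5.4857 V=5.4857[hold]; j=5 S=198.6034 intr=0.0000 cont=0.0000 V=0.0000[hold]; j=6 S=320.2509 intr=0.0000 cont=0.0000 V=0.0000[hold]  S*(6)=47.3670
k=5: j=0 S=23.1324 intr=71.3976 cont=71.0502 V=71.3976[EX]; j=1 S=37.3013 intr=57.2287 cont=56.8813 V=57.2287[EX]; j=2 S=60.1489 intr=34.3811 cont=36.3591 V=36.3591[hold]; j=3 S=96.9910 intr=0.0000 cont=15.2908 V=15.2908[hold]; j=4 S=156.3994 intr=0.0000 cont=3.0159 V=3.0159[hold]; j=5 S=252.1962 intr=0.0000 cont=0.0000 V=0.0000[hold]  S*(5)=37.3013
k=4: j=0 S=29.3746 intr=65.1554 cont=64.8079 V=65.1554[EX]; j=1 S=47.3670 intr=47.1630 cont=47.6989 V=47.6989[hold]; j=2 S=76.3800 intr=18.1500 cont=26.8172 V=26.8172[hold]; j=3 S=123.1638 intr=0.0000 cont=9.7531 V=9.7531[hold]; j=4 S=198.6034 intr=0.0000 cont=1.6580 V=1.6580[hold]  S*(4)=29.3746
k=3: j=0 S=37.3013 intr=57.2287 cont=57.1206 V=57.2287[EX]; j=1 S=60.1489 intr=34.3811 cont=38.1987 V=38.1987[hold]; j=2 S=96.9910 intr=0.0000 cont=19.0986 V=19.0986[hold]; j=3 S=156.3994 intr=0.0000 cont=6.1024 V=6.1024[hold]  S*(3)=37.3013
k=2: j=0 S=47.3670 intr=47.1630 cont=48.5203 V=48.5203[hold]; j=1 S=76.3800 intr=18.1500 cont=29.5290 V=29.5290[hold]; j=2 S=123.1638 intr=0.0000 cont=13.2248 V=13.2248[hold]  S*(2)=-
k=1: j=0 S=60.1489 intr=34.3811 cont=39.8613 V=39.8613[hold]; j=1 S=96.9910 intr=0.0000 cont=22.1397 V=22.1397[hold]  S*(1)=-
k=0: j=0 S=76.3800 intr=18.1500 cont=31.8011 V=31.8011[hold]  S*(0)=-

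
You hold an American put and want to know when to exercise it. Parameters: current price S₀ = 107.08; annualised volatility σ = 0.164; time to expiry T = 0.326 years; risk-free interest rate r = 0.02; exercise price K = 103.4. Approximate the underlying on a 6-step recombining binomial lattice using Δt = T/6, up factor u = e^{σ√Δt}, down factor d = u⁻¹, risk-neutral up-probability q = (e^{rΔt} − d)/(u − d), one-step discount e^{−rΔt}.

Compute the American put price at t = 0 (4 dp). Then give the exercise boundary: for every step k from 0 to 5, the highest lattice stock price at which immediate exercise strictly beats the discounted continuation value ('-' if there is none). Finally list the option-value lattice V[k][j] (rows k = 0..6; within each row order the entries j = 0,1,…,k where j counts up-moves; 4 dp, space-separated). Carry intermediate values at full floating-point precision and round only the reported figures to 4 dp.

price = 2.2871
boundary = - - - - 91.8968 95.4778
tree:
2.2871
3.6210 0.9827
5.5561 1.7295 0.2519
8.1962 2.9767 0.5090 0.0000
11.5032 4.9680 1.0287 0.0000 0.0000
14.9499 7.9222 2.0790 0.0000 0.0000 0.0000
18.2674 11.5032 4.2017 0.0000 0.0000 0.0000 0.0000

Δt=0.05433  u=1.03897  d=0.96249  q=0.50466  discount=0.99891
step 6 (expiry): payoffs max(K−S,0) = 18.2674 11.5032 4.2017 0.0000 0.0000 0.0000 0.0000
step 5: (k=5,j=0): S=88.4501, (K−S)⁺=14.9499, hold=14.8376 ⇒ V=14.9499 exercise | (k=5,j=1): S=95.4778, (K−S)⁺=7.9222, hold=7.8099 ⇒ V=7.9222 exercise | (k=5,j=2): S=103.0638, (K−S)⁺=0.3362, hold=2.0790 ⇒ V=2.0790 continue | (k=5,j=3): S=111.2527, (K−S)⁺=0.0000, hold=0.0000 ⇒ V=0.0000 continue | (k=5,j=4): S=120.0921, (K−S)⁺=0.0000, hold=0.0000 ⇒ V=0.0000 continue | (k=5,j=5): S=129.6339, (K−S)⁺=0.0000, hold=0.0000 ⇒ V=0.0000 continue  boundary S*=95.4778
step 4: (k=4,j=0): S=91.8968, (K−S)⁺=11.5032, hold=11.3909 ⇒ V=11.5032 exercise | (k=4,j=1): S=99.1983, (K−S)⁺=4.2017, hold=4.9680 ⇒ V=4.9680 continue | (k=4,j=2): S=107.0800, (K−S)⁺=0.0000, hold=1.0287 ⇒ V=1.0287 continue | (k=4,j=3): S=115.5879, (K−S)⁺=0.0000, hold=0.0000 ⇒ V=0.0000 continue | (k=4,j=4): S=124.7718, (K−S)⁺=0.0000, hold=0.0000 ⇒ V=0.0000 continue  boundary S*=91.8968
step 3: (k=3,j=0): S=95.4778, (K−S)⁺=7.9222, hold=8.1962 ⇒ V=8.1962 continue | (k=3,j=1): S=103.0638, (K−S)⁺=0.3362, hold=2.9767 ⇒ V=2.9767 continue | (k=3,j=2): S=111.2527, (K−S)⁺=0.0000, hold=0.5090 ⇒ V=0.5090 continue | (k=3,j=3): S=120.0921, (K−S)⁺=0.0000, hold=0.0000 ⇒ V=0.0000 continue  boundary S*=-
step 2: (k=2,j=0): S=99.1983, (K−S)⁺=4.2017, hold=5.5561 ⇒ V=5.5561 continue | (k=2,j=1): S=107.0800, (K−S)⁺=0.0000, hold=1.7295 ⇒ V=1.7295 continue | (k=2,j=2): S=115.5879, (K−S)⁺=0.0000, hold=0.2519 ⇒ V=0.2519 continue  boundary S*=-
step 1: (k=1,j=0): S=103.0638, (K−S)⁺=0.3362, hold=3.6210 ⇒ V=3.6210 continue | (k=1,j=1): S=111.2527, (K−S)⁺=0.0000, hold=0.9827 ⇒ V=0.9827 continue  boundary S*=-
step 0: (k=0,j=0): S=107.0800, (K−S)⁺=0.0000, hold=2.2871 ⇒ V=2.2871 continue  boundary S*=-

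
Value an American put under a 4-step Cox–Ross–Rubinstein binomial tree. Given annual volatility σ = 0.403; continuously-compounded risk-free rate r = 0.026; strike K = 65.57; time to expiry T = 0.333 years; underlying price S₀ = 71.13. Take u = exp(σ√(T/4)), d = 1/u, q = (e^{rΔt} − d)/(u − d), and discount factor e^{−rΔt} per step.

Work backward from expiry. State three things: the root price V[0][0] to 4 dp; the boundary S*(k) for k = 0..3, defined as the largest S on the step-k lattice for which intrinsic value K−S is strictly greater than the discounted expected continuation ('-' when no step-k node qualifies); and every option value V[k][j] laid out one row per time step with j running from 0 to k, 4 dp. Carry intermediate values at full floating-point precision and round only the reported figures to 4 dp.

price = 3.9911
boundary = - - - 50.1830
tree:
3.9911
6.5099 1.2832
10.2662 2.4742 0.0000
15.3870 4.7708 0.0000 0.0000
20.8957 9.1991 0.0000 0.0000 0.0000

params: Δt=0.08325 u=1.12331 d=0.89023 q=0.48026 e^(-rΔt)=0.99784
t_4 payoffs: 20.8957 9.1991 0.0000 0.0000 0.0000
t_3: node(3,0) S=50.1830 payoff=15.3870 vs cont=15.2453 → 15.3870 [stop]  node(3,1) S=63.3219 payoff=2.2481 vs cont=4.7708 → 4.7708 [wait]  node(3,2) S=79.9009 payoff=0.0000 vs cont=0.0000 → 0.0000 [wait]  node(3,3) S=100.8206 payoff=0.0000 vs cont=0.0000 → 0.0000 [wait]  ⇒ S*(3)=50.1830
t_2: node(2,0) S=56.3709 payoff=9.1991 vs cont=10.2662 → 10.2662 [wait]  node(2,1) S=71.1300 payoff=0.0000 vs cont=2.4742 → 2.4742 [wait]  node(2,2) S=89.7533 payoff=0.0000 vs cont=0.0000 → 0.0000 [wait]  ⇒ S*(2)=-
t_1: node(1,0) S=63.3219 payoff=2.2481 vs cont=6.5099 → 6.5099 [wait]  node(1,1) S=79.9009 payoff=0.0000 vs cont=1.2832 → 1.2832 [wait]  ⇒ S*(1)=-
t_0: node(0,0) S=71.1300 payoff=0.0000 vs cont=3.9911 → 3.9911 [wait]  ⇒ S*(0)=-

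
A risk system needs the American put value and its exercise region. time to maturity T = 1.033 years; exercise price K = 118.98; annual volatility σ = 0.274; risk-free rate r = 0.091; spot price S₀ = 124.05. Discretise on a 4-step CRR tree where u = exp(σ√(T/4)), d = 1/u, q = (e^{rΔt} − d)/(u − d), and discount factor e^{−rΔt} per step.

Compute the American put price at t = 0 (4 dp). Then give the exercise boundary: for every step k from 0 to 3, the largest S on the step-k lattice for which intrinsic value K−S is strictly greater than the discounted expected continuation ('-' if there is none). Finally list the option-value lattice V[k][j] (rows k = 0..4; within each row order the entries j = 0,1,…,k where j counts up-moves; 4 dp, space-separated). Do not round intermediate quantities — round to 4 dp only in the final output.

params: Δt=0.25825 u=1.14940 d=0.87002 q=0.55036 e^(-rΔt)=0.97677
t_4 payoffs: 47.9064 25.0828 0.0000 0.0000 0.0000
t_3: node(3,0) S=81.6922 payoff=37.2878 vs cont=34.5243 → 37.2878 [stop]  node(3,1) S=107.9256 payoff=11.0544 vs cont=11.0163 → 11.0544 [stop]  node(3,2) S=142.5834 payoff=0.0000 vs cont=0.0000 → 0.0000 [wait]  node(3,3) S=188.3706 payoff=0.0000 vs cont=0.0000 → 0.0000 [wait]  ⇒ S*(3)=107.9256
t_2: node(2,0) S=93.8972 payoff=25.0828 vs cont=22.3193 → 25.0828 [stop]  node(2,1) S=124.0500 payoff=0.0000 vs cont=4.8551 → 4.8551 [wait]  node(2,2) S=163.8857 payoff=0.0000 vs cont=0.0000 → 0.0000 [wait]  ⇒ S*(2)=93.8972
t_1: node(1,0) S=107.9256 payoff=11.0544 vs cont=13.6263 → 13.6263 [wait]  node(1,1) S=142.5834 payoff=0.0000 vs cont=2.1323 → 2.1323 [wait]  ⇒ S*(1)=-
t_0: node(0,0) S=124.0500 payoff=0.0000 vs cont=7.1309 → 7.1309 [wait]  ⇒ S*(0)=-

price = 7.1309
boundary = - - 93.8972 107.9256
tree:
7.1309
13.6263 2.1323
25.0828 4.8551 0.0000
37.2878 11.0544 0.0000 0.0000
47.9064 25.0828 0.0000 0.0000 0.0000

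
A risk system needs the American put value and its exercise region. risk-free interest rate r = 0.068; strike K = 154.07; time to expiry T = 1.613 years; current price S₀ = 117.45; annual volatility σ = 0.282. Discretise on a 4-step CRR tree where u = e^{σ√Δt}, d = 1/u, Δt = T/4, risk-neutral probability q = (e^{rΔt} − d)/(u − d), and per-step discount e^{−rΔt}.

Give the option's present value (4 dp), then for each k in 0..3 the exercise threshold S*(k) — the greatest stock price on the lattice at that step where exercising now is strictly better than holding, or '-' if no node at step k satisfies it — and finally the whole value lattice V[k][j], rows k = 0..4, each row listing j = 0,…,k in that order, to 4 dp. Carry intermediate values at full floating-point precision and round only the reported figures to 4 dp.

params: Δt=0.40325 u=1.19611 d=0.83604 q=0.53256 e^(-rΔt)=0.97295
t_4 payoffs: 96.6892 71.9763 36.6200 0.0000 0.0000
t_3: node(3,0) S=68.6339 payoff=85.4361 vs cont=81.2688 → 85.4361 [stop]  node(3,1) S=98.1932 payoff=55.8768 vs cont=51.7094 → 55.8768 [stop]  node(3,2) S=140.4832 payoff=13.5868 vs cont=16.6547 → 16.6547 [wait]  node(3,3) S=200.9868 payoff=0.0000 vs cont=0.0000 → 0.0000 [wait]  ⇒ S*(3)=98.1932
t_2: node(2,0) S=82.0937 payoff=71.9763 vs cont=67.8089 → 71.9763 [stop]  node(2,1) S=117.4500 payoff=36.6200 vs cont=34.0423 → 36.6200 [stop]  node(2,2) S=168.0336 payoff=0.0000 vs cont=7.5745 → 7.5745 [wait]  ⇒ S*(2)=117.4500
t_1: node(1,0) S=98.1932 payoff=55.8768 vs cont=51.7094 → 55.8768 [stop]  node(1,1) S=140.4832 payoff=13.5868 vs cont=20.5794 → 20.5794 [wait]  ⇒ S*(1)=98.1932
t_0: node(0,0) S=117.4500 payoff=36.6200 vs cont=36.0759 → 36.6200 [stop]  ⇒ S*(0)=117.4500

price = 36.6200
boundary = 117.4500 98.1932 117.4500 98.1932
tree:
36.6200
55.8768 20.5794
71.9763 36.6200 7.5745
85.4361 55.8768 16.6547 0.0000
96.6892 71.9763 36.6200 0.0000 0.0000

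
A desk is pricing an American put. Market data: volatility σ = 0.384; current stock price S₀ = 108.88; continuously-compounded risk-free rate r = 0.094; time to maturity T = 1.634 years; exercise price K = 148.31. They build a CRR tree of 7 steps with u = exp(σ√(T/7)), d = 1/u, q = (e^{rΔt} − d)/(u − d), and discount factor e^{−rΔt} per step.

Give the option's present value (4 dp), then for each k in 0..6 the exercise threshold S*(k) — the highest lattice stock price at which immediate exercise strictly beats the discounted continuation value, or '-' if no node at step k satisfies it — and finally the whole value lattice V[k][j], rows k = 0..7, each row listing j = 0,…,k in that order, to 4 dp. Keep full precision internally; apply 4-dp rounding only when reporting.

Δt=0.23343  u=1.20385  d=0.83067  q=0.51320  discount=0.97830
step 7 (expiry): payoffs max(K−S,0) = 118.5979 105.2494 85.9038 57.8671 17.2345 0.0000 0.0000 0.0000
step 6: (k=6,j=0): S=35.7690, (K−S)⁺=112.5410, hold=109.3222 ⇒ V=112.5410 exercise | (k=6,j=1): S=51.8387, (K−S)⁺=96.4713, hold=93.2525 ⇒ V=96.4713 exercise | (k=6,j=2): S=75.1279, (K−S)⁺=73.1821, hold=69.9633 ⇒ V=73.1821 exercise | (k=6,j=3): S=108.8800, (K−S)⁺=39.4300, hold=36.2112 ⇒ V=39.4300 exercise | (k=6,j=4): S=157.7957, (K−S)⁺=0.0000, hold=8.2077 ⇒ V=8.2077 continue | (k=6,j=5): S=228.6875, (K−S)⁺=0.0000, hold=0.0000 ⇒ V=0.0000 continue | (k=6,j=6): S=331.4282, (K−S)⁺=0.0000, hold=0.0000 ⇒ V=0.0000 continue  boundary S*=108.8800
step 5: (k=5,j=0): S=43.0606, (K−S)⁺=105.2494, hold=102.0306 ⇒ V=105.2494 exercise | (k=5,j=1): S=62.4062, (K−S)⁺=85.9038, hold=82.6850 ⇒ V=85.9038 exercise | (k=5,j=2): S=90.4429, (K−S)⁺=57.8671, hold=54.6483 ⇒ V=57.8671 exercise | (k=5,j=3): S=131.0755, (K−S)⁺=17.2345, hold=22.8988 ⇒ V=22.8988 continue | (k=5,j=4): S=189.9629, (K−S)⁺=0.0000, hold=3.9088 ⇒ V=3.9088 continue | (k=5,j=5): S=275.3061, (K−S)⁺=0.0000, hold=0.0000 ⇒ V=0.0000 continue  boundary S*=90.4429
step 4: (k=4,j=0): S=51.8387, (K−S)⁺=96.4713, hold=93.2525 ⇒ V=96.4713 exercise | (k=4,j=1): S=75.1279, (K−S)⁺=73.1821, hold=69.9633 ⇒ V=73.1821 exercise | (k=4,j=2): S=108.8800, (K−S)⁺=39.4300, hold=39.0550 ⇒ V=39.4300 exercise | (k=4,j=3): S=157.7957, (K−S)⁺=0.0000, hold=12.8677 ⇒ V=12.8677 continue | (k=4,j=4): S=228.6875, (K−S)⁺=0.0000, hold=1.8615 ⇒ V=1.8615 continue  boundary S*=108.8800
step 3: (k=3,j=0): S=62.4062, (K−S)⁺=85.9038, hold=82.6850 ⇒ V=85.9038 exercise | (k=3,j=1): S=90.4429, (K−S)⁺=57.8671, hold=54.6483 ⇒ V=57.8671 exercise | (k=3,j=2): S=131.0755, (K−S)⁺=17.2345, hold=25.2384 ⇒ V=25.2384 continue | (k=3,j=3): S=189.9629, (K−S)⁺=0.0000, hold=7.0627 ⇒ V=7.0627 continue  boundary S*=90.4429
step 2: (k=2,j=0): S=75.1279, (K−S)⁺=73.1821, hold=69.9633 ⇒ V=73.1821 exercise | (k=2,j=1): S=108.8800, (K−S)⁺=39.4300, hold=40.2296 ⇒ V=40.2296 continue | (k=2,j=2): S=157.7957, (K−S)⁺=0.0000, hold=15.5653 ⇒ V=15.5653 continue  boundary S*=75.1279
step 1: (k=1,j=0): S=90.4429, (K−S)⁺=57.8671, hold=55.0497 ⇒ V=57.8671 exercise | (k=1,j=1): S=131.0755, (K−S)⁺=17.2345, hold=26.9736 ⇒ V=26.9736 continue  boundary S*=90.4429
step 0: (k=0,j=0): S=108.8800, (K−S)⁺=39.4300, hold=41.1008 ⇒ V=41.1008 continue  boundary S*=-

price = 41.1008
boundary = - 90.4429 75.1279 90.4429 108.8800 90.4429 108.8800
tree:
41.1008
57.8671 26.9736
73.1821 40.2296 15.5653
85.9038 57.8671 25.2384 7.0627
96.4713 73.1821 39.4300 12.8677 1.8615
105.2494 85.9038 57.8671 22.8988 3.9088 0.0000
112.5410 96.4713 73.1821 39.4300 8.2077 0.0000 0.0000
118.5979 105.2494 85.9038 57.8671 17.2345 0.0000 0.0000 0.0000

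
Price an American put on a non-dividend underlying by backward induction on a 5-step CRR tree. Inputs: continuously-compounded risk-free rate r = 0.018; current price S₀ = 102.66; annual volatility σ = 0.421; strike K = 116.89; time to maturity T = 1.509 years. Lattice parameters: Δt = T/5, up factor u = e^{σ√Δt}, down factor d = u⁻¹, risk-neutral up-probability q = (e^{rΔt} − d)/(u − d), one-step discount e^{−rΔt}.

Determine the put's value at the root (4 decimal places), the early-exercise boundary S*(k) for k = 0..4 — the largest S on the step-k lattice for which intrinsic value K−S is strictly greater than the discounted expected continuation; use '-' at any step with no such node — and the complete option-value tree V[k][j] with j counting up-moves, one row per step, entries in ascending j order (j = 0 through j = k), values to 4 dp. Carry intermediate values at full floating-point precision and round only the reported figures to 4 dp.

params: Δt=0.30180 u=1.26021 d=0.79352 q=0.45411 e^(-rΔt)=0.99458
t_5 payoffs: 84.5918 65.5958 35.4277 0.0000 0.0000 0.0000
t_4: node(4,0) S=40.7027 payoff=76.1873 vs cont=75.5540 → 76.1873 [stop]  node(4,1) S=64.6416 payoff=52.2484 vs cont=51.6151 → 52.2484 [stop]  node(4,2) S=102.6600 payoff=14.2300 vs cont=19.2349 → 19.2349 [wait]  node(4,3) S=163.0385 payoff=0.0000 vs cont=0.0000 → 0.0000 [wait]  node(4,4) S=258.9281 payoff=0.0000 vs cont=0.0000 → 0.0000 [wait]  ⇒ S*(4)=64.6416
t_3: node(3,0) S=51.2942 payoff=65.5958 vs cont=64.9626 → 65.5958 [stop]  node(3,1) S=81.4623 payoff=35.4277 vs cont=37.0549 → 37.0549 [wait]  node(3,2) S=129.3736 payoff=0.0000 vs cont=10.4433 → 10.4433 [wait]  node(3,3) S=205.4635 payoff=0.0000 vs cont=0.0000 → 0.0000 [wait]  ⇒ S*(3)=51.2942
t_2: node(2,0) S=64.6416 payoff=52.2484 vs cont=52.3500 → 52.3500 [wait]  node(2,1) S=102.6600 payoff=14.2300 vs cont=24.8351 → 24.8351 [wait]  node(2,2) S=163.0385 payoff=0.0000 vs cont=5.6700 → 5.6700 [wait]  ⇒ S*(2)=-
t_1: node(1,0) S=81.4623 payoff=35.4277 vs cont=39.6393 → 39.6393 [wait]  node(1,1) S=129.3736 payoff=0.0000 vs cont=16.0447 → 16.0447 [wait]  ⇒ S*(1)=-
t_0: node(0,0) S=102.6600 payoff=14.2300 vs cont=28.7681 → 28.7681 [wait]  ⇒ S*(0)=-

price = 28.7681
boundary = - - - 51.2942 64.6416
tree:
28.7681
39.6393 16.0447
52.3500 24.8351 5.6700
65.5958 37.0549 10.4433 0.0000
76.1873 52.2484 19.2349 0.0000 0.0000
84.5918 65.5958 35.4277 0.0000 0.0000 0.0000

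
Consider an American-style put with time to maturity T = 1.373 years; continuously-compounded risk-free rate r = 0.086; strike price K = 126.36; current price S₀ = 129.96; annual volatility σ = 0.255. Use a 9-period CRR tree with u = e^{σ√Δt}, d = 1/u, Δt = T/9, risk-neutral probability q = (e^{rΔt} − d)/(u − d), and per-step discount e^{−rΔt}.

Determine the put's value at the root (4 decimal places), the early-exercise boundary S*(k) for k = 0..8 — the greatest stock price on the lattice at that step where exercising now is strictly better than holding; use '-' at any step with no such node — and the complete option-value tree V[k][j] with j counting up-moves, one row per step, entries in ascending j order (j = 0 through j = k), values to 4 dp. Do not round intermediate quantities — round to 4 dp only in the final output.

price = 8.7530
boundary = - - - 96.3927 87.2547 96.3927 106.4877 96.3927 106.4877
tree:
8.7530
13.5760 4.8797
20.4777 8.0588 2.3049
29.9673 12.9361 4.1226 0.8208
39.1053 20.0805 7.1976 1.6175 0.1658
47.3770 29.9673 12.1926 3.1406 0.3663 0.0000
54.8646 39.1053 19.8723 5.9824 0.8091 0.0000 0.0000
61.6423 47.3770 29.9673 11.1055 1.7872 0.0000 0.0000 0.0000
67.7775 54.8646 39.1053 19.8723 3.9477 0.0000 0.0000 0.0000 0.0000
73.3311 61.6423 47.3770 29.9673 8.7201 0.0000 0.0000 0.0000 0.0000 0.0000

Δt=0.15256  u=1.10473  d=0.90520  q=0.54131  discount=0.98697
step 9 (expiry): payoffs max(K−S,0) = 73.3311 61.6423 47.3770 29.9673 8.7201 0.0000 0.0000 0.0000 0.0000 0.0000
step 8: (k=8,j=0): S=58.5825, (K−S)⁺=67.7775, hold=66.1305 ⇒ V=67.7775 exercise | (k=8,j=1): S=71.4954, (K−S)⁺=54.8646, hold=53.2176 ⇒ V=54.8646 exercise | (k=8,j=2): S=87.2547, (K−S)⁺=39.1053, hold=37.4583 ⇒ V=39.1053 exercise | (k=8,j=3): S=106.4877, (K−S)⁺=19.8723, hold=18.2254 ⇒ V=19.8723 exercise | (k=8,j=4): S=129.9600, (K−S)⁺=0.0000, hold=3.9477 ⇒ V=3.9477 continue | (k=8,j=5): S=158.6062, (K−S)⁺=0.0000, hold=0.0000 ⇒ V=0.0000 continue | (k=8,j=6): S=193.5667, (K−S)⁺=0.0000, hold=0.0000 ⇒ V=0.0000 continue | (k=8,j=7): S=236.2332, (K−S)⁺=0.0000, hold=0.0000 ⇒ V=0.0000 continue | (k=8,j=8): S=288.3045, (K−S)⁺=0.0000, hold=0.0000 ⇒ V=0.0000 continue  boundary S*=106.4877
step 7: (k=7,j=0): S=64.7177, (K−S)⁺=61.6423, hold=59.9953 ⇒ V=61.6423 exercise | (k=7,j=1): S=78.9830, (K−S)⁺=47.3770, hold=45.7300 ⇒ V=47.3770 exercise | (k=7,j=2): S=96.3927, (K−S)⁺=29.9673, hold=28.3203 ⇒ V=29.9673 exercise | (k=7,j=3): S=117.6399, (K−S)⁺=8.7201, hold=11.1055 ⇒ V=11.1055 continue | (k=7,j=4): S=143.5704, (K−S)⁺=0.0000, hold=1.7872 ⇒ V=1.7872 continue | (k=7,j=5): S=175.2166, (K−S)⁺=0.0000, hold=0.0000 ⇒ V=0.0000 continue | (k=7,j=6): S=213.8384, (K−S)⁺=0.0000, hold=0.0000 ⇒ V=0.0000 continue | (k=7,j=7): S=260.9734, (K−S)⁺=0.0000, hold=0.0000 ⇒ V=0.0000 continue  boundary S*=96.3927
step 6: (k=6,j=0): S=71.4954, (K−S)⁺=54.8646, hold=53.2176 ⇒ V=54.8646 exercise | (k=6,j=1): S=87.2547, (K−S)⁺=39.1053, hold=37.4583 ⇒ V=39.1053 exercise | (k=6,j=2): S=106.4877, (K−S)⁺=19.8723, hold=19.4998 ⇒ V=19.8723 exercise | (k=6,j=3): S=129.9600, (K−S)⁺=0.0000, hold=5.9824 ⇒ V=5.9824 continue | (k=6,j=4): S=158.6062, (K−S)⁺=0.0000, hold=0.8091 ⇒ V=0.8091 continue | (k=6,j=5): S=193.5667, (K−S)⁺=0.0000, hold=0.0000 ⇒ V=0.0000 continue | (k=6,j=6): S=236.2332, (K−S)⁺=0.0000, hold=0.0000 ⇒ V=0.0000 continue  boundary S*=106.4877
step 5: (k=5,j=0): S=78.9830, (K−S)⁺=47.3770, hold=45.7300 ⇒ V=47.3770 exercise | (k=5,j=1): S=96.3927, (K−S)⁺=29.9673, hold=28.3203 ⇒ V=29.9673 exercise | (k=5,j=2): S=117.6399, (K−S)⁺=8.7201, hold=12.1926 ⇒ V=12.1926 continue | (k=5,j=3): S=143.5704, (K−S)⁺=0.0000, hold=3.1406 ⇒ V=3.1406 continue | (k=5,j=4): S=175.2166, (K−S)⁺=0.0000, hold=0.3663 ⇒ V=0.3663 continue | (k=5,j=5): S=213.8384, (K−S)⁺=0.0000, hold=0.0000 ⇒ V=0.0000 continue  boundary S*=96.3927
step 4: (k=4,j=0): S=87.2547, (K−S)⁺=39.1053, hold=37.4583 ⇒ V=39.1053 exercise | (k=4,j=1): S=106.4877, (K−S)⁺=19.8723, hold=20.0805 ⇒ V=20.0805 continue | (k=4,j=2): S=129.9600, (K−S)⁺=0.0000, hold=7.1976 ⇒ V=7.1976 continue | (k=4,j=3): S=158.6062, (K−S)⁺=0.0000, hold=1.6175 ⇒ V=1.6175 continue | (k=4,j=4): S=193.5667, (K−S)⁺=0.0000, hold=0.1658 ⇒ V=0.1658 continue  boundary S*=87.2547
step 3: (k=3,j=0): S=96.3927, (K−S)⁺=29.9673, hold=28.4316 ⇒ V=29.9673 exercise | (k=3,j=1): S=117.6399, (K−S)⁺=8.7201, hold=12.9361 ⇒ V=12.9361 continue | (k=3,j=2): S=143.5704, (K−S)⁺=0.0000, hold=4.1226 ⇒ V=4.1226 continue | (k=3,j=3): S=175.2166, (K−S)⁺=0.0000, hold=0.8208 ⇒ V=0.8208 continue  boundary S*=96.3927
step 2: (k=2,j=0): S=106.4877, (K−S)⁺=19.8723, hold=20.4777 ⇒ V=20.4777 continue | (k=2,j=1): S=129.9600, (K−S)⁺=0.0000, hold=8.0588 ⇒ V=8.0588 continue | (k=2,j=2): S=158.6062, (K−S)⁺=0.0000, hold=2.3049 ⇒ V=2.3049 continue  boundary S*=-
step 1: (k=1,j=0): S=117.6399, (K−S)⁺=8.7201, hold=13.5760 ⇒ V=13.5760 continue | (k=1,j=1): S=143.5704, (K−S)⁺=0.0000, hold=4.8797 ⇒ V=4.8797 continue  boundary S*=-
step 0: (k=0,j=0): S=129.9600, (K−S)⁺=0.0000, hold=8.7530 ⇒ V=8.7530 continue  boundary S*=-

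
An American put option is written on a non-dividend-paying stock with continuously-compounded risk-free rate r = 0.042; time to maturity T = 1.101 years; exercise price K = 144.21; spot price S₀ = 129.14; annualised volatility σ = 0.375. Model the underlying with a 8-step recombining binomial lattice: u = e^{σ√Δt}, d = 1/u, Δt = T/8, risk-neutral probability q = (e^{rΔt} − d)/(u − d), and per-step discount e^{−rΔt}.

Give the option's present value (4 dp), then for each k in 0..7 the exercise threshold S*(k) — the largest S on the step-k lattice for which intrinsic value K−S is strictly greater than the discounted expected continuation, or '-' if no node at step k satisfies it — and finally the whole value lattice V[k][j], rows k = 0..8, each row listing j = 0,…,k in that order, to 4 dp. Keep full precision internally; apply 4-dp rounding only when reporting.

Δt=0.13762, u=1.14926, d=0.87013, q=0.48604, disc=e^(-rΔt)=0.99424
k=8 terminal: V=max(K-S,0) → 101.7755 88.1627 70.1830 46.4356 15.0700 0.0000 0.0000 0.0000 0.0000
k=7: j=0 S=48.7682 intr=95.4418 cont=94.6106 V=95.4418[EX]; j=1 S=64.4128 intr=79.7972 cont=78.9660 V=79.7972[EX]; j=2 S=85.0761 intr=59.1339 cont=58.3027 V=59.1339[EX]; j=3 S=112.3681 intr=31.8419 cont=31.0107 V=31.8419[EX]; j=4 S=148.4152 intr=0.0000 cont=7.7007 V=7.7007[hold]; j=5 S=196.0261 intr=0.0000 cont=0.0000 V=0.0000[hold]; j=6 S=258.9103 intr=0.0000 cont=0.0000 V=0.0000[hold]; j=7 S=341.9674 intr=0.0000 cont=0.0000 V=0.0000[hold]  S*(7)=112.3681
k=6: j=0 S=56.0473 intr=88.1627 cont=87.3316 V=88.1627[EX]; j=1 S=74.0270 intr=70.1830 cont=69.3519 V=70.1830[EX]; j=2 S=97.7744 intr=46.4356 cont=45.6044 V=46.4356[EX]; j=3 S=129.1400 intr=15.0700 cont=19.9923 V=19.9923[hold]; j=4 S=170.5675 intr=0.0000 cont=3.9350 V=3.9350[hold]; j=5 S=225.2847 intr=0.0000 cont=0.0000 V=0.0000[hold]; j=6 S=297.5548 intr=0.0000 cont=0.0000 V=0.0000[hold]  S*(6)=97.7744
k=5: j=0 S=64.4128 intr=79.7972 cont=78.9660 V=79.7972[EX]; j=1 S=85.0761 intr=59.1339 cont=58.3027 V=59.1339[EX]; j=2 S=112.3681 intr=31.8419 cont=33.3894 V=33.3894[hold]; j=3 S=148.4152 intr=0.0000 cont=12.1175 V=12.1175[hold]; j=4 S=196.0261 intr=0.0000 cont=2.0108 V=2.0108[hold]; j=5 S=258.9103 intr=0.0000 cont=0.0000 V=0.0000[hold]  S*(5)=85.0761
k=4: j=0 S=74.0270 intr=70.1830 cont=69.3519 V=70.1830[EX]; j=1 S=97.7744 intr=46.4356 cont=46.3522 V=46.4356[EX]; j=2 S=129.1400 intr=15.0700 cont=22.9174 V=22.9174[hold]; j=3 S=170.5675 intr=0.0000 cont=7.1636 V=7.1636[hold]; j=4 S=225.2847 intr=0.0000 cont=1.0275 V=1.0275[hold]  S*(4)=97.7744
k=3: j=0 S=85.0761 intr=59.1339 cont=58.3027 V=59.1339[EX]; j=1 S=112.3681 intr=31.8419 cont=34.8029 V=34.8029[hold]; j=2 S=148.4152 intr=0.0000 cont=15.1724 V=15.1724[hold]; j=3 S=196.0261 intr=0.0000 cont=4.1571 V=4.1571[hold]  S*(3)=85.0761
k=2: j=0 S=97.7744 intr=46.4356 cont=47.0353 V=47.0353[hold]; j=1 S=129.1400 intr=15.0700 cont=25.1160 V=25.1160[hold]; j=2 S=170.5675 intr=0.0000 cont=9.7619 V=9.7619[hold]  S*(2)=-
k=1: j=0 S=112.3681 intr=31.8419 cont=36.1719 V=36.1719[hold]; j=1 S=148.4152 intr=0.0000 cont=17.5515 V=17.5515[hold]  S*(1)=-
k=0: j=0 S=129.1400 intr=15.0700 cont=26.9652 V=26.9652[hold]  S*(0)=-

price = 26.9652
boundary = - - - 85.0761 97.7744 85.0761 97.7744 112.3681
tree:
26.9652
36.1719 17.5515
47.0353 25.1160 9.7619
59.1339 34.8029 15.1724 4.1571
70.1830 46.4356 22.9174 7.1636 1.0275
79.7972 59.1339 33.3894 12.1175 2.0108 0.0000
88.1627 70.1830 46.4356 19.9923 3.9350 0.0000 0.0000
95.4418 79.7972 59.1339 31.8419 7.7007 0.0000 0.0000 0.0000
101.7755 88.1627 70.1830 46.4356 15.0700 0.0000 0.0000 0.0000 0.0000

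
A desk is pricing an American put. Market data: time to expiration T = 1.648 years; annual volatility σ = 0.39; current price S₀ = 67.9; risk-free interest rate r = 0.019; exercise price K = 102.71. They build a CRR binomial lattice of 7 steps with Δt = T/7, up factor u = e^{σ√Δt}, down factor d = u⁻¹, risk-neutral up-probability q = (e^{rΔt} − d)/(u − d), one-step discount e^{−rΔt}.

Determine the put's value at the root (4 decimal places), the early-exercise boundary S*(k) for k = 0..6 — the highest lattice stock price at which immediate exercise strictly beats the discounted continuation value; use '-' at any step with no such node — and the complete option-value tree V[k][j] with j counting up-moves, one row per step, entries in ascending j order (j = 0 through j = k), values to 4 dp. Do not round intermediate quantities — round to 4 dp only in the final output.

price = 38.0823
boundary = - - 46.5056 56.1937 46.5056 56.1937 67.9000
tree:
38.0823
47.0153 28.1558
56.2044 36.8798 18.3742
64.2222 46.5163 26.1310 9.6130
70.8577 56.2044 35.7315 15.3201 3.1291
76.3492 64.2222 46.5163 23.6484 5.8708 0.0000
80.8940 70.8577 56.2044 34.8100 11.0145 0.0000 0.0000
84.6552 76.3492 64.2222 46.5163 20.6650 0.0000 0.0000 0.0000

Δt=0.23543  u=1.20832  d=0.82759  q=0.46461  discount=0.99554
step 7 (expiry): payoffs max(K−S,0) = 84.6552 76.3492 64.2222 46.5163 20.6650 0.0000 0.0000 0.0000
step 6: (k=6,j=0): S=21.8160, (K−S)⁺=80.8940, hold=80.4356 ⇒ V=80.8940 exercise | (k=6,j=1): S=31.8523, (K−S)⁺=70.8577, hold=70.3993 ⇒ V=70.8577 exercise | (k=6,j=2): S=46.5056, (K−S)⁺=56.2044, hold=55.7460 ⇒ V=56.2044 exercise | (k=6,j=3): S=67.9000, (K−S)⁺=34.8100, hold=34.3516 ⇒ V=34.8100 exercise | (k=6,j=4): S=99.1367, (K−S)⁺=3.5733, hold=11.0145 ⇒ V=11.0145 continue | (k=6,j=5): S=144.7435, (K−S)⁺=0.0000, hold=0.0000 ⇒ V=0.0000 continue | (k=6,j=6): S=211.3313, (K−S)⁺=0.0000, hold=0.0000 ⇒ V=0.0000 continue  boundary S*=67.9000
step 5: (k=5,j=0): S=26.3608, (K−S)⁺=76.3492, hold=75.8908 ⇒ V=76.3492 exercise | (k=5,j=1): S=38.4878, (K−S)⁺=64.2222, hold=63.7638 ⇒ V=64.2222 exercise | (k=5,j=2): S=56.1937, (K−S)⁺=46.5163, hold=46.0579 ⇒ V=46.5163 exercise | (k=5,j=3): S=82.0450, (K−S)⁺=20.6650, hold=23.6484 ⇒ V=23.6484 continue | (k=5,j=4): S=119.7890, (K−S)⁺=0.0000, hold=5.8708 ⇒ V=5.8708 continue | (k=5,j=5): S=174.8966, (K−S)⁺=0.0000, hold=0.0000 ⇒ V=0.0000 continue  boundary S*=56.1937
step 4: (k=4,j=0): S=31.8523, (K−S)⁺=70.8577, hold=70.3993 ⇒ V=70.8577 exercise | (k=4,j=1): S=46.5056, (K−S)⁺=56.2044, hold=55.7460 ⇒ V=56.2044 exercise | (k=4,j=2): S=67.9000, (K−S)⁺=34.8100, hold=35.7315 ⇒ V=35.7315 continue | (k=4,j=3): S=99.1367, (K−S)⁺=3.5733, hold=15.3201 ⇒ V=15.3201 continue | (k=4,j=4): S=144.7435, (K−S)⁺=0.0000, hold=3.1291 ⇒ V=3.1291 continue  boundary S*=46.5056
step 3: (k=3,j=0): S=38.4878, (K−S)⁺=64.2222, hold=63.7638 ⇒ V=64.2222 exercise | (k=3,j=1): S=56.1937, (K−S)⁺=46.5163, hold=46.4841 ⇒ V=46.5163 exercise | (k=3,j=2): S=82.0450, (K−S)⁺=20.6650, hold=26.1310 ⇒ V=26.1310 continue | (k=3,j=3): S=119.7890, (K−S)⁺=0.0000, hold=9.6130 ⇒ V=9.6130 continue  boundary S*=56.1937
step 2: (k=2,j=0): S=46.5056, (K−S)⁺=56.2044, hold=55.7460 ⇒ V=56.2044 exercise | (k=2,j=1): S=67.9000, (K−S)⁺=34.8100, hold=36.8798 ⇒ V=36.8798 continue | (k=2,j=2): S=99.1367, (K−S)⁺=3.5733, hold=18.3742 ⇒ V=18.3742 continue  boundary S*=46.5056
step 1: (k=1,j=0): S=56.1937, (K−S)⁺=46.5163, hold=47.0153 ⇒ V=47.0153 continue | (k=1,j=1): S=82.0450, (K−S)⁺=20.6650, hold=28.1558 ⇒ V=28.1558 continue  boundary S*=-
step 0: (k=0,j=0): S=67.9000, (K−S)⁺=34.8100, hold=38.0823 ⇒ V=38.0823 continue  boundary S*=-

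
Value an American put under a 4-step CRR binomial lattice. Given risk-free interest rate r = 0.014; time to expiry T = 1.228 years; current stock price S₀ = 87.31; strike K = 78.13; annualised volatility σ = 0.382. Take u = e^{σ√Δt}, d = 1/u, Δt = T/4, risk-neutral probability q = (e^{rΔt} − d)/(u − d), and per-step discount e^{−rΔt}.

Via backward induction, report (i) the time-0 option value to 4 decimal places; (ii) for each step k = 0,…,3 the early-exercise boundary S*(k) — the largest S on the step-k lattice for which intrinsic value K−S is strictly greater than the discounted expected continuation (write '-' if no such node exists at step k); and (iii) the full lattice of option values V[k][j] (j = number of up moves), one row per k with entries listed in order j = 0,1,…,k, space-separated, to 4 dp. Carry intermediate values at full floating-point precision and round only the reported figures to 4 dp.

params: Δt=0.30700 u=1.23572 d=0.80924 q=0.45738 e^(-rΔt)=0.99571
t_4 payoffs: 40.6863 20.9530 0.0000 0.0000 0.0000
t_3: node(3,0) S=46.2700 payoff=31.8600 vs cont=31.5249 → 31.8600 [stop]  node(3,1) S=70.6549 payoff=7.4751 vs cont=11.3207 → 11.3207 [wait]  node(3,2) S=107.8911 payoff=0.0000 vs cont=0.0000 → 0.0000 [wait]  node(3,3) S=164.7511 payoff=0.0000 vs cont=0.0000 → 0.0000 [wait]  ⇒ S*(3)=46.2700
t_2: node(2,0) S=57.1770 payoff=20.9530 vs cont=22.3694 → 22.3694 [wait]  node(2,1) S=87.3100 payoff=0.0000 vs cont=6.1165 → 6.1165 [wait]  node(2,2) S=133.3236 payoff=0.0000 vs cont=0.0000 → 0.0000 [wait]  ⇒ S*(2)=-
t_1: node(1,0) S=70.6549 payoff=7.4751 vs cont=14.8715 → 14.8715 [wait]  node(1,1) S=107.8911 payoff=0.0000 vs cont=3.3047 → 3.3047 [wait]  ⇒ S*(1)=-
t_0: node(0,0) S=87.3100 payoff=0.0000 vs cont=9.5400 → 9.5400 [wait]  ⇒ S*(0)=-

price = 9.5400
boundary = - - - 46.2700
tree:
9.5400
14.8715 3.3047
22.3694 6.1165 0.0000
31.8600 11.3207 0.0000 0.0000
40.6863 20.9530 0.0000 0.0000 0.0000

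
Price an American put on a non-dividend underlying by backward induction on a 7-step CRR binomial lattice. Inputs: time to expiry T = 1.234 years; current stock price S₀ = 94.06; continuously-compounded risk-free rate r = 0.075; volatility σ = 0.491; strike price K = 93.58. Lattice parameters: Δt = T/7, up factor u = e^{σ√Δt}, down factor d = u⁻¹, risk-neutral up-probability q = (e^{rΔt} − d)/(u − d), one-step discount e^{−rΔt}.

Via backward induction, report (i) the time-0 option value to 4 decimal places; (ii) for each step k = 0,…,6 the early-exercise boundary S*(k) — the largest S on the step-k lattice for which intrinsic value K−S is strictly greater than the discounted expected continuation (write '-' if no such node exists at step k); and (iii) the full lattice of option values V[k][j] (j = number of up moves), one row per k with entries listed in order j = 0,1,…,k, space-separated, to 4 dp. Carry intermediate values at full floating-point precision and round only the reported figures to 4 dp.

price = 16.7438
boundary = - - - 50.6771 41.2363 50.6771 62.2791
tree:
16.7438
23.6912 9.7019
32.4659 14.8677 4.3898
42.9029 22.0895 7.4776 1.1756
52.3437 31.5622 12.4676 2.2939 0.0000
60.0256 42.9029 20.1844 4.4761 0.0000 0.0000
66.2765 52.3437 31.3009 8.7340 0.0000 0.0000 0.0000
71.3629 60.0256 42.9029 17.0426 0.0000 0.0000 0.0000 0.0000

params: Δt=0.17629 u=1.22894 d=0.81371 q=0.48070 e^(-rΔt)=0.98687
t_7 payoffs: 71.3629 60.0256 42.9029 17.0426 0.0000 0.0000 0.0000 0.0000
t_6: node(6,0) S=27.3035 payoff=66.2765 vs cont=65.0474 → 66.2765 [stop]  node(6,1) S=41.2363 payoff=52.3437 vs cont=51.1145 → 52.3437 [stop]  node(6,2) S=62.2791 payoff=31.3009 vs cont=30.0717 → 31.3009 [stop]  node(6,3) S=94.0600 payoff=0.0000 vs cont=8.7340 → 8.7340 [wait]  node(6,4) S=142.0585 payoff=0.0000 vs cont=0.0000 → 0.0000 [wait]  node(6,5) S=214.5506 payoff=0.0000 vs cont=0.0000 → 0.0000 [wait]  node(6,6) S=324.0351 payoff=0.0000 vs cont=0.0000 → 0.0000 [wait]  ⇒ S*(6)=62.2791
t_5: node(5,0) S=33.5544 payoff=60.0256 vs cont=58.7965 → 60.0256 [stop]  node(5,1) S=50.6771 payoff=42.9029 vs cont=41.6738 → 42.9029 [stop]  node(5,2) S=76.5374 payoff=17.0426 vs cont=20.1844 → 20.1844 [wait]  node(5,3) S=115.5942 payoff=0.0000 vs cont=4.4761 → 4.4761 [wait]  node(5,4) S=174.5816 payoff=0.0000 vs cont=0.0000 → 0.0000 [wait]  node(5,5) S=263.6701 payoff=0.0000 vs cont=0.0000 → 0.0000 [wait]  ⇒ S*(5)=50.6771
t_4: node(4,0) S=41.2363 payoff=52.3437 vs cont=51.1145 → 52.3437 [stop]  node(4,1) S=62.2791 payoff=31.3009 vs cont=31.5622 → 31.5622 [wait]  node(4,2) S=94.0600 payoff=0.0000 vs cont=12.4676 → 12.4676 [wait]  node(4,3) S=142.0585 payoff=0.0000 vs cont=2.2939 → 2.2939 [wait]  node(4,4) S=214.5506 payoff=0.0000 vs cont=0.0000 → 0.0000 [wait]  ⇒ S*(4)=41.2363
t_3: node(3,0) S=50.6771 payoff=42.9029 vs cont=41.7978 → 42.9029 [stop]  node(3,1) S=76.5374 payoff=17.0426 vs cont=22.0895 → 22.0895 [wait]  node(3,2) S=115.5942 payoff=0.0000 vs cont=7.4776 → 7.4776 [wait]  node(3,3) S=174.5816 payoff=0.0000 vs cont=1.1756 → 1.1756 [wait]  ⇒ S*(3)=50.6771
t_2: node(2,0) S=62.2791 payoff=31.3009 vs cont=32.4659 → 32.4659 [wait]  node(2,1) S=94.0600 payoff=0.0000 vs cont=14.8677 → 14.8677 [wait]  node(2,2) S=142.0585 payoff=0.0000 vs cont=4.3898 → 4.3898 [wait]  ⇒ S*(2)=-
t_1: node(1,0) S=76.5374 payoff=17.0426 vs cont=23.6912 → 23.6912 [wait]  node(1,1) S=115.5942 payoff=0.0000 vs cont=9.7019 → 9.7019 [wait]  ⇒ S*(1)=-
t_0: node(0,0) S=94.0600 payoff=0.0000 vs cont=16.7438 → 16.7438 [wait]  ⇒ S*(0)=-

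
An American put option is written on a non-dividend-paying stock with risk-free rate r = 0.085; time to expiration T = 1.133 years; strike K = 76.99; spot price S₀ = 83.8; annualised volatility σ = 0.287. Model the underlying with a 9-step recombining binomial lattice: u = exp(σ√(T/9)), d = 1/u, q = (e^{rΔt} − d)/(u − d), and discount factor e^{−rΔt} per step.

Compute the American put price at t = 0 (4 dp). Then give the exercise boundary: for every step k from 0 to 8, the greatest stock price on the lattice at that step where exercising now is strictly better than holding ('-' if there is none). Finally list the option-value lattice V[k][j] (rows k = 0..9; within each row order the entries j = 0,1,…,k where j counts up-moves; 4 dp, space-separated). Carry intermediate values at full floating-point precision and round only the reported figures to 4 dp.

Δt=0.12589  u=1.10720  d=0.90318  q=0.52730  discount=0.98936
step 9 (expiry): payoffs max(K−S,0) = 43.4760 35.9058 26.6257 15.2493 1.3033 0.0000 0.0000 0.0000 0.0000 0.0000
step 8: (k=8,j=0): S=37.1065, (K−S)⁺=39.8835, hold=39.0640 ⇒ V=39.8835 exercise | (k=8,j=1): S=45.4882, (K−S)⁺=31.5018, hold=30.6823 ⇒ V=31.5018 exercise | (k=8,j=2): S=55.7631, (K−S)⁺=21.2269, hold=20.4074 ⇒ V=21.2269 exercise | (k=8,j=3): S=68.3590, (K−S)⁺=8.6310, hold=7.8116 ⇒ V=8.6310 exercise | (k=8,j=4): S=83.8000, (K−S)⁺=0.0000, hold=0.6095 ⇒ V=0.6095 continue | (k=8,j=5): S=102.7288, (K−S)⁺=0.0000, hold=0.0000 ⇒ V=0.0000 continue | (k=8,j=6): S=125.9334, (K−S)⁺=0.0000, hold=0.0000 ⇒ V=0.0000 continue | (k=8,j=7): S=154.3793, (K−S)⁺=0.0000, hold=0.0000 ⇒ V=0.0000 continue | (k=8,j=8): S=189.2507, (K−S)⁺=0.0000, hold=0.0000 ⇒ V=0.0000 continue  boundary S*=68.3590
step 7: (k=7,j=0): S=41.0842, (K−S)⁺=35.9058, hold=35.0864 ⇒ V=35.9058 exercise | (k=7,j=1): S=50.3643, (K−S)⁺=26.6257, hold=25.8062 ⇒ V=26.6257 exercise | (k=7,j=2): S=61.7407, (K−S)⁺=15.2493, hold=14.4299 ⇒ V=15.2493 exercise | (k=7,j=3): S=75.6867, (K−S)⁺=1.3033, hold=4.3544 ⇒ V=4.3544 continue | (k=7,j=4): S=92.7830, (K−S)⁺=0.0000, hold=0.2850 ⇒ V=0.2850 continue | (k=7,j=5): S=113.7409, (K−S)⁺=0.0000, hold=0.0000 ⇒ V=0.0000 continue | (k=7,j=6): S=139.4328, (K−S)⁺=0.0000, hold=0.0000 ⇒ V=0.0000 continue | (k=7,j=7): S=170.9281, (K−S)⁺=0.0000, hold=0.0000 ⇒ V=0.0000 continue  boundary S*=61.7407
step 6: (k=6,j=0): S=45.4882, (K−S)⁺=31.5018, hold=30.6823 ⇒ V=31.5018 exercise | (k=6,j=1): S=55.7631, (K−S)⁺=21.2269, hold=20.4074 ⇒ V=21.2269 exercise | (k=6,j=2): S=68.3590, (K−S)⁺=8.6310, hold=9.4033 ⇒ V=9.4033 continue | (k=6,j=3): S=83.8000, (K−S)⁺=0.0000, hold=2.1852 ⇒ V=2.1852 continue | (k=6,j=4): S=102.7288, (K−S)⁺=0.0000, hold=0.1333 ⇒ V=0.1333 continue | (k=6,j=5): S=125.9334, (K−S)⁺=0.0000, hold=0.0000 ⇒ V=0.0000 continue | (k=6,j=6): S=154.3793, (K−S)⁺=0.0000, hold=0.0000 ⇒ V=0.0000 continue  boundary S*=55.7631
step 5: (k=5,j=0): S=50.3643, (K−S)⁺=26.6257, hold=25.8062 ⇒ V=26.6257 exercise | (k=5,j=1): S=61.7407, (K−S)⁺=15.2493, hold=14.8328 ⇒ V=15.2493 exercise | (k=5,j=2): S=75.6867, (K−S)⁺=1.3033, hold=5.5376 ⇒ V=5.5376 continue | (k=5,j=3): S=92.7830, (K−S)⁺=0.0000, hold=1.0915 ⇒ V=1.0915 continue | (k=5,j=4): S=113.7409, (K−S)⁺=0.0000, hold=0.0623 ⇒ V=0.0623 continue | (k=5,j=5): S=139.4328, (K−S)⁺=0.0000, hold=0.0000 ⇒ V=0.0000 continue  boundary S*=61.7407
step 4: (k=4,j=0): S=55.7631, (K−S)⁺=21.2269, hold=20.4074 ⇒ V=21.2269 exercise | (k=4,j=1): S=68.3590, (K−S)⁺=8.6310, hold=10.0206 ⇒ V=10.0206 continue | (k=4,j=2): S=83.8000, (K−S)⁺=0.0000, hold=3.1592 ⇒ V=3.1592 continue | (k=4,j=3): S=102.7288, (K−S)⁺=0.0000, hold=0.5430 ⇒ V=0.5430 continue | (k=4,j=4): S=125.9334, (K−S)⁺=0.0000, hold=0.0292 ⇒ V=0.0292 continue  boundary S*=55.7631
step 3: (k=3,j=0): S=61.7407, (K−S)⁺=15.2493, hold=15.1548 ⇒ V=15.2493 exercise | (k=3,j=1): S=75.6867, (K−S)⁺=1.3033, hold=6.3345 ⇒ V=6.3345 continue | (k=3,j=2): S=92.7830, (K−S)⁺=0.0000, hold=1.7607 ⇒ V=1.7607 continue | (k=3,j=3): S=113.7409, (K−S)⁺=0.0000, hold=0.2691 ⇒ V=0.2691 continue  boundary S*=61.7407
step 2: (k=2,j=0): S=68.3590, (K−S)⁺=8.6310, hold=10.4363 ⇒ V=10.4363 continue | (k=2,j=1): S=83.8000, (K−S)⁺=0.0000, hold=3.8810 ⇒ V=3.8810 continue | (k=2,j=2): S=102.7288, (K−S)⁺=0.0000, hold=0.9639 ⇒ V=0.9639 continue  boundary S*=-
step 1: (k=1,j=0): S=75.6867, (K−S)⁺=1.3033, hold=6.9054 ⇒ V=6.9054 continue | (k=1,j=1): S=92.7830, (K−S)⁺=0.0000, hold=2.3179 ⇒ V=2.3179 continue  boundary S*=-
step 0: (k=0,j=0): S=83.8000, (K−S)⁺=0.0000, hold=4.4387 ⇒ V=4.4387 continue  boundary S*=-

price = 4.4387
boundary = - - - 61.7407 55.7631 61.7407 55.7631 61.7407 68.3590
tree:
4.4387
6.9054 2.3179
10.4363 3.8810 0.9639
15.2493 6.3345 1.7607 0.2691
21.2269 10.0206 3.1592 0.5430 0.0292
26.6257 15.2493 5.5376 1.0915 0.0623 0.0000
31.5018 21.2269 9.4033 2.1852 0.1333 0.0000 0.0000
35.9058 26.6257 15.2493 4.3544 0.2850 0.0000 0.0000 0.0000
39.8835 31.5018 21.2269 8.6310 0.6095 0.0000 0.0000 0.0000 0.0000
43.4760 35.9058 26.6257 15.2493 1.3033 0.0000 0.0000 0.0000 0.0000 0.0000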